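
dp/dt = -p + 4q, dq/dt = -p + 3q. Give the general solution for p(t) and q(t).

p(t) = 2c_1e^(t) + 2c_2te^(t) - c_2e^(t), q(t) = c_1e^(t) + c_2te^(t)

Coefficient matrix A = [[-1, 4], [-1, 3]].
Characteristic polynomial det(A - λI) = λ^2 - 2λ + 1 = 0.
Single eigenvalue λ = 1 with algebraic multiplicity 2.
Eigenvector v = (2,1); generalized eigenvector w with (A-λI)w=v is (-1,0).
General solution: e^(t)[c_1·v + c_2·(t·v + w)].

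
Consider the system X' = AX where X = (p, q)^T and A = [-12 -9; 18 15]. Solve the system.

p(t) = -c_1e^(-3t) + c_2e^(6t), q(t) = c_1e^(-3t) - 2c_2e^(6t)

Coefficient matrix A = [[-12, -9], [18, 15]].
Characteristic polynomial det(A - λI) = λ^2 - 3λ - 18 = 0.
Eigenvalues λ = -3, 6.
For λ=-3: (A-λI) row 1 is [-9, -9], so an eigenvector is (-1, 1).
For λ=6: (A-λI) row 1 is [-18, -9], so an eigenvector is (1, -2).
General solution: c_1e^(-3t)(-1,1) + c_2e^(6t)(1,-2).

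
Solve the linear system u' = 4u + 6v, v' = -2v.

Coefficient matrix A = [[4, 6], [0, -2]].
Characteristic polynomial det(A - λI) = λ^2 - 2λ - 8 = 0.
Eigenvalues λ = 4, -2.
For λ=4: (A-λI) row 1 is [0, 6], so an eigenvector is (-1, 0).
For λ=-2: (A-λI) row 1 is [6, 6], so an eigenvector is (-1, 1).
General solution: c_1e^(4t)(-1,0) + c_2e^(-2t)(-1,1).

u(t) = -c_1e^(4t) - c_2e^(-2t), v(t) = c_2e^(-2t)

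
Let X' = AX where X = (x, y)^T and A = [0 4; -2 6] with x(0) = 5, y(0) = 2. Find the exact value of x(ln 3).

-27

A = [[0,4],[-2,6]]; eigenvalues λ = 4, 2.
Eigenvectors: (1,1) for λ=4, (2,1) for λ=2.
From the initial condition, c_1 = -1, c_2 = 3.
x(ln 3) = (-1)(3^4)(1) + (3)(3^2)(2) = -27.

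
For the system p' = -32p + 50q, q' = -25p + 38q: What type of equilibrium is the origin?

A = [[-32,50],[-25,38]]; det(A-λI) = λ^2 - 6λ + 34.
λ = 3 ± 5i: positive real part.

unstable spiral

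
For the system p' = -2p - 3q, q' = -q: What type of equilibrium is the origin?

stable node

A = [[-2,-3],[0,-1]]; det(A-λI) = λ^2 + 3λ + 2.
λ = -1, -2: both negative.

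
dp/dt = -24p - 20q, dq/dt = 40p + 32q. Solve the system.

p(t) = -c_1e^(4t)sin(4t) - 2c_1e^(4t)cos(4t) - 2c_2e^(4t)sin(4t) + c_2e^(4t)cos(4t), q(t) = c_1e^(4t)sin(4t) + 3c_1e^(4t)cos(4t) + 3c_2e^(4t)sin(4t) - c_2e^(4t)cos(4t)

Coefficient matrix A = [[-24, -20], [40, 32]].
Characteristic polynomial det(A - λI) = λ^2 - 8λ + 32 = 0.
Eigenvalues λ = 4 ± 4i (complex conjugate pair).
For λ=4+4i: an eigenvector is (-2,3) - i(-1,1) = (-2 + i, 3 - i).
A real fundamental pair from Re and Im of e^((4+4i)t)v: X_1 = e^(4t)(cos(4t)·(-2,3) + sin(4t)·(-1,1)), X_2 = e^(4t)(sin(4t)·(-2,3) - cos(4t)·(-1,1)).
General solution: c_1X_1 + c_2X_2.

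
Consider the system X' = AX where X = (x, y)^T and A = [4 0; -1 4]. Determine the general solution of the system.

x(t) = K_2e^(4t), y(t) = -K_1e^(4t) - K_2te^(4t) - 2K_2e^(4t)

Coefficient matrix A = [[4, 0], [-1, 4]].
Characteristic polynomial det(A - λI) = λ^2 - 8λ + 16 = 0.
Single eigenvalue λ = 4 with algebraic multiplicity 2.
Eigenvector v = (0,-1); generalized eigenvector w with (A-λI)w=v is (1,-2).
General solution: e^(4t)[K_1·v + K_2·(t·v + w)].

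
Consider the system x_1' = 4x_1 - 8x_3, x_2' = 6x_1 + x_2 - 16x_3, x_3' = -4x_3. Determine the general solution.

Coefficient matrix A = [[4, 0, -8], [6, 1, -16], [0, 0, -4]].
det(A - λI) = 0 gives eigenvalues λ = 4, 1, -4.
For λ=4: eigenvector (1,2,0).
For λ=1: eigenvector (0,1,0).
For λ=-4: eigenvector (1,2,1).
General solution: C_1e^(4t)(1,2,0) + C_2e^(t)(0,1,0) + C_3e^(-4t)(1,2,1).

x_1(t) = C_1e^(4t) + C_3e^(-4t), x_2(t) = 2C_1e^(4t) + C_2e^(t) + 2C_3e^(-4t), x_3(t) = C_3e^(-4t)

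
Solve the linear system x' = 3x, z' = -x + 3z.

x(t) = c_2e^(3t), z(t) = -c_1e^(3t) - c_2te^(3t) - 3c_2e^(3t)

Coefficient matrix A = [[3, 0], [-1, 3]].
Characteristic polynomial det(A - λI) = λ^2 - 6λ + 9 = 0.
Single eigenvalue λ = 3 with algebraic multiplicity 2.
Eigenvector v = (0,-1); generalized eigenvector w with (A-λI)w=v is (1,-3).
General solution: e^(3t)[c_1·v + c_2·(t·v + w)].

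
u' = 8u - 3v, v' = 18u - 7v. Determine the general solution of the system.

u(t) = -C_1e^(2t) + C_2e^(-t), v(t) = -2C_1e^(2t) + 3C_2e^(-t)

Coefficient matrix A = [[8, -3], [18, -7]].
Characteristic polynomial det(A - λI) = λ^2 - λ - 2 = 0.
Eigenvalues λ = 2, -1.
For λ=2: (A-λI) row 1 is [6, -3], so an eigenvector is (-1, -2).
For λ=-1: (A-λI) row 1 is [9, -3], so an eigenvector is (1, 3).
General solution: C_1e^(2t)(-1,-2) + C_2e^(-t)(1,3).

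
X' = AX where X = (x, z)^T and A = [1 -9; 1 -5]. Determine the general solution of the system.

x(t) = -3c_1e^(-2t) - 3c_2te^(-2t) + 2c_2e^(-2t), z(t) = -c_1e^(-2t) - c_2te^(-2t) + c_2e^(-2t)

Coefficient matrix A = [[1, -9], [1, -5]].
Characteristic polynomial det(A - λI) = λ^2 + 4λ + 4 = 0.
Single eigenvalue λ = -2 with algebraic multiplicity 2.
Eigenvector v = (-3,-1); generalized eigenvector w with (A-λI)w=v is (2,1).
General solution: e^(-2t)[c_1·v + c_2·(t·v + w)].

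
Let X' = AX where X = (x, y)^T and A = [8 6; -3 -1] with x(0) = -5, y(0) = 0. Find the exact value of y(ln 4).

A = [[8,6],[-3,-1]]; eigenvalues λ = 2, 5.
Eigenvectors: (1,-1) for λ=2, (-2,1) for λ=5.
From the initial condition, c_1 = 5, c_2 = 5.
y(ln 4) = (5)(4^2)(-1) + (5)(4^5)(1) = 5040.

5040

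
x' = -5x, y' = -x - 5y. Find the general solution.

Coefficient matrix A = [[-5, 0], [-1, -5]].
Characteristic polynomial det(A - λI) = λ^2 + 10λ + 25 = 0.
Single eigenvalue λ = -5 with algebraic multiplicity 2.
Eigenvector v = (0,-1); generalized eigenvector w with (A-λI)w=v is (1,-1).
General solution: e^(-5t)[C_1·v + C_2·(t·v + w)].

x(t) = C_2e^(-5t), y(t) = -C_1e^(-5t) - C_2te^(-5t) - C_2e^(-5t)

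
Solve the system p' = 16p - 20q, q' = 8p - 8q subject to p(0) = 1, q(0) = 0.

Coefficient matrix A = [[16, -20], [8, -8]].
Characteristic polynomial det(A - λI) = λ^2 - 8λ + 32 = 0.
Eigenvalues λ = 4 ± 4i (complex conjugate pair).
For λ=4+4i: an eigenvector is (-1,-1) - i(2,1) = (-1 - 2i, -1 - i).
A real fundamental pair from Re and Im of e^((4+4i)t)v: X_1 = e^(4t)(cos(4t)·(-1,-1) + sin(4t)·(2,1)), X_2 = e^(4t)(sin(4t)·(-1,-1) - cos(4t)·(2,1)).
General solution: K_1X_1 + K_2X_2.
Applying p(0)=1, q(0)=0 gives K_1=1, K_2=-1.

p(t) = 3e^(4t)sin(4t) + e^(4t)cos(4t), q(t) = 2e^(4t)sin(4t)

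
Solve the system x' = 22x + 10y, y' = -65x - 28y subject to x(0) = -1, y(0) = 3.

x(t) = e^(-3t)sin(5t) - e^(-3t)cos(5t), y(t) = -2e^(-3t)sin(5t) + 3e^(-3t)cos(5t)

Coefficient matrix A = [[22, 10], [-65, -28]].
Characteristic polynomial det(A - λI) = λ^2 + 6λ + 34 = 0.
Eigenvalues λ = -3 ± 5i (complex conjugate pair).
For λ=-3+5i: an eigenvector is (1,-2) - i(1,-3) = (1 - i, -2 + 3i).
A real fundamental pair from Re and Im of e^((-3+5i)t)v: X_1 = e^(-3t)(cos(5t)·(1,-2) + sin(5t)·(1,-3)), X_2 = e^(-3t)(sin(5t)·(1,-2) - cos(5t)·(1,-3)).
General solution: K_1X_1 + K_2X_2.
Applying x(0)=-1, y(0)=3 gives K_1=0, K_2=1.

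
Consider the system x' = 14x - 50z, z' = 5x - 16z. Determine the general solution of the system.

Coefficient matrix A = [[14, -50], [5, -16]].
Characteristic polynomial det(A - λI) = λ^2 + 2λ + 26 = 0.
Eigenvalues λ = -1 ± 5i (complex conjugate pair).
For λ=-1+5i: an eigenvector is (3,1) - i(-1,0) = (3 + i, 1).
A real fundamental pair from Re and Im of e^((-1+5i)t)v: X_1 = e^(-t)(cos(5t)·(3,1) + sin(5t)·(-1,0)), X_2 = e^(-t)(sin(5t)·(3,1) - cos(5t)·(-1,0)).
General solution: C_1X_1 + C_2X_2.

x(t) = -C_1e^(-t)sin(5t) + 3C_1e^(-t)cos(5t) + 3C_2e^(-t)sin(5t) + C_2e^(-t)cos(5t), z(t) = C_1e^(-t)cos(5t) + C_2e^(-t)sin(5t)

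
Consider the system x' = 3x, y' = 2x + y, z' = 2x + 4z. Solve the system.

Coefficient matrix A = [[3, 0, 0], [2, 1, 0], [2, 0, 4]].
det(A - λI) = 0 gives eigenvalues λ = 3, 1, 4.
For λ=3: eigenvector (1,1,-2).
For λ=1: eigenvector (0,1,0).
For λ=4: eigenvector (0,0,1).
General solution: C_1e^(3t)(1,1,-2) + C_2e^(t)(0,1,0) + C_3e^(4t)(0,0,1).

x(t) = C_1e^(3t), y(t) = C_1e^(3t) + C_2e^(t), z(t) = -2C_1e^(3t) + C_3e^(4t)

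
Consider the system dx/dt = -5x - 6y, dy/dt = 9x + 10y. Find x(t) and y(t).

Coefficient matrix A = [[-5, -6], [9, 10]].
Characteristic polynomial det(A - λI) = λ^2 - 5λ + 4 = 0.
Eigenvalues λ = 4, 1.
For λ=4: (A-λI) row 1 is [-9, -6], so an eigenvector is (-2, 3).
For λ=1: (A-λI) row 1 is [-6, -6], so an eigenvector is (1, -1).
General solution: K_1e^(4t)(-2,3) + K_2e^(t)(1,-1).

x(t) = -2K_1e^(4t) + K_2e^(t), y(t) = 3K_1e^(4t) - K_2e^(t)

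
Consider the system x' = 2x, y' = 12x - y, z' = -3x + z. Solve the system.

x(t) = c_1e^(2t), y(t) = 4c_1e^(2t) + c_2e^(-t), z(t) = -3c_1e^(2t) + c_3e^(t)

Coefficient matrix A = [[2, 0, 0], [12, -1, 0], [-3, 0, 1]].
det(A - λI) = 0 gives eigenvalues λ = 2, -1, 1.
For λ=2: eigenvector (1,4,-3).
For λ=-1: eigenvector (0,1,0).
For λ=1: eigenvector (0,0,1).
General solution: c_1e^(2t)(1,4,-3) + c_2e^(-t)(0,1,0) + c_3e^(t)(0,0,1).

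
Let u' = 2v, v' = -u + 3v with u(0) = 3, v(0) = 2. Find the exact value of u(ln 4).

A = [[0,2],[-1,3]]; eigenvalues λ = 2, 1.
Eigenvectors: (1,1) for λ=2, (-2,-1) for λ=1.
From the initial condition, c_1 = 1, c_2 = -1.
u(ln 4) = (1)(4^2)(1) + (-1)(4^1)(-2) = 24.

24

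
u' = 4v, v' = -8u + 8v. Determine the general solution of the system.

Coefficient matrix A = [[0, 4], [-8, 8]].
Characteristic polynomial det(A - λI) = λ^2 - 8λ + 32 = 0.
Eigenvalues λ = 4 ± 4i (complex conjugate pair).
For λ=4+4i: an eigenvector is (1,1) - i(0,-1) = (1, 1 + i).
A real fundamental pair from Re and Im of e^((4+4i)t)v: X_1 = e^(4t)(cos(4t)·(1,1) + sin(4t)·(0,-1)), X_2 = e^(4t)(sin(4t)·(1,1) - cos(4t)·(0,-1)).
General solution: c_1X_1 + c_2X_2.

u(t) = c_1e^(4t)cos(4t) + c_2e^(4t)sin(4t), v(t) = -c_1e^(4t)sin(4t) + c_1e^(4t)cos(4t) + c_2e^(4t)sin(4t) + c_2e^(4t)cos(4t)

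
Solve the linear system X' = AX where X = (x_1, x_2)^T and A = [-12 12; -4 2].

Coefficient matrix A = [[-12, 12], [-4, 2]].
Characteristic polynomial det(A - λI) = λ^2 + 10λ + 24 = 0.
Eigenvalues λ = -4, -6.
For λ=-4: (A-λI) row 1 is [-8, 12], so an eigenvector is (3, 2).
For λ=-6: (A-λI) row 1 is [-6, 12], so an eigenvector is (2, 1).
General solution: c_1e^(-4t)(3,2) + c_2e^(-6t)(2,1).

x_1(t) = 3c_1e^(-4t) + 2c_2e^(-6t), x_2(t) = 2c_1e^(-4t) + c_2e^(-6t)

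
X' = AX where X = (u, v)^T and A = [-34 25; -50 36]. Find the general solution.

u(t) = C_1e^(t)sin(5t) + 2C_1e^(t)cos(5t) + 2C_2e^(t)sin(5t) - C_2e^(t)cos(5t), v(t) = C_1e^(t)sin(5t) + 3C_1e^(t)cos(5t) + 3C_2e^(t)sin(5t) - C_2e^(t)cos(5t)

Coefficient matrix A = [[-34, 25], [-50, 36]].
Characteristic polynomial det(A - λI) = λ^2 - 2λ + 26 = 0.
Eigenvalues λ = 1 ± 5i (complex conjugate pair).
For λ=1+5i: an eigenvector is (2,3) - i(1,1) = (2 - i, 3 - i).
A real fundamental pair from Re and Im of e^((1+5i)t)v: X_1 = e^(t)(cos(5t)·(2,3) + sin(5t)·(1,1)), X_2 = e^(t)(sin(5t)·(2,3) - cos(5t)·(1,1)).
General solution: C_1X_1 + C_2X_2.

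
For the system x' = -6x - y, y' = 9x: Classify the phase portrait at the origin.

A = [[-6,-1],[9,0]]; det(A-λI) = λ^2 + 6λ + 9.
repeated λ = -3 with a single eigenvector.

stable improper node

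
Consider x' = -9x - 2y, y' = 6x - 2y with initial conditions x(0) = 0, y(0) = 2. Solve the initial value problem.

x(t) = -4e^(-5t) + 4e^(-6t), y(t) = 8e^(-5t) - 6e^(-6t)

Coefficient matrix A = [[-9, -2], [6, -2]].
Characteristic polynomial det(A - λI) = λ^2 + 11λ + 30 = 0.
Eigenvalues λ = -6, -5.
For λ=-6: (A-λI) row 1 is [-3, -2], so an eigenvector is (2, -3).
For λ=-5: (A-λI) row 1 is [-4, -2], so an eigenvector is (1, -2).
General solution: K_1e^(-6t)(2,-3) + K_2e^(-5t)(1,-2).
Applying x(0)=0, y(0)=2 gives K_1=2, K_2=-4.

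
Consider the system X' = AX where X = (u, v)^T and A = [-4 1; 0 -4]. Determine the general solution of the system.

u(t) = -c_1e^(-4t) - c_2te^(-4t) - 2c_2e^(-4t), v(t) = -c_2e^(-4t)

Coefficient matrix A = [[-4, 1], [0, -4]].
Characteristic polynomial det(A - λI) = λ^2 + 8λ + 16 = 0.
Single eigenvalue λ = -4 with algebraic multiplicity 2.
Eigenvector v = (-1,0); generalized eigenvector w with (A-λI)w=v is (-2,-1).
General solution: e^(-4t)[c_1·v + c_2·(t·v + w)].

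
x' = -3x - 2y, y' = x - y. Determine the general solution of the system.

Coefficient matrix A = [[-3, -2], [1, -1]].
Characteristic polynomial det(A - λI) = λ^2 + 4λ + 5 = 0.
Eigenvalues λ = -2 ± i (complex conjugate pair).
For λ=-2+i: an eigenvector is (1,0) - i(-1,1) = (1 + i, 0 - i).
A real fundamental pair from Re and Im of e^((-2+i)t)v: X_1 = e^(-2t)(cos(t)·(1,0) + sin(t)·(-1,1)), X_2 = e^(-2t)(sin(t)·(1,0) - cos(t)·(-1,1)).
General solution: C_1X_1 + C_2X_2.

x(t) = -C_1e^(-2t)sin(t) + C_1e^(-2t)cos(t) + C_2e^(-2t)sin(t) + C_2e^(-2t)cos(t), y(t) = C_1e^(-2t)sin(t) - C_2e^(-2t)cos(t)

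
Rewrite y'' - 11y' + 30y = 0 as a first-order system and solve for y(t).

Let x_1 = y, x_2 = y'. Then x_1' = x_2 and x_2' = -30x_1 + 11x_2.
A = [[0,1],[-30,11]]; det(A-λI) = λ^2 - 11λ + 30.
Eigenvalues λ = 5, 6 with eigenvectors (1,5), (1,6).

y(t) = c_1e^(5t) + c_2e^(6t)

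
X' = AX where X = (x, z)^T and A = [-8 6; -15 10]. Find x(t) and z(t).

x(t) = C_1e^(t)sin(3t) + C_1e^(t)cos(3t) + C_2e^(t)sin(3t) - C_2e^(t)cos(3t), z(t) = C_1e^(t)sin(3t) + 2C_1e^(t)cos(3t) + 2C_2e^(t)sin(3t) - C_2e^(t)cos(3t)

Coefficient matrix A = [[-8, 6], [-15, 10]].
Characteristic polynomial det(A - λI) = λ^2 - 2λ + 10 = 0.
Eigenvalues λ = 1 ± 3i (complex conjugate pair).
For λ=1+3i: an eigenvector is (1,2) - i(1,1) = (1 - i, 2 - i).
A real fundamental pair from Re and Im of e^((1+3i)t)v: X_1 = e^(t)(cos(3t)·(1,2) + sin(3t)·(1,1)), X_2 = e^(t)(sin(3t)·(1,2) - cos(3t)·(1,1)).
General solution: C_1X_1 + C_2X_2.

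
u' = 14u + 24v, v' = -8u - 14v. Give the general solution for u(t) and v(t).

u(t) = -2c_1e^(2t) + 3c_2e^(-2t), v(t) = c_1e^(2t) - 2c_2e^(-2t)

Coefficient matrix A = [[14, 24], [-8, -14]].
Characteristic polynomial det(A - λI) = λ^2 - 4 = 0.
Eigenvalues λ = 2, -2.
For λ=2: (A-λI) row 1 is [12, 24], so an eigenvector is (-2, 1).
For λ=-2: (A-λI) row 1 is [16, 24], so an eigenvector is (3, -2).
General solution: c_1e^(2t)(-2,1) + c_2e^(-2t)(3,-2).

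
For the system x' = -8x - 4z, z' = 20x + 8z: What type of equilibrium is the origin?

center

A = [[-8,-4],[20,8]]; det(A-λI) = λ^2 + 16.
λ = 0 ± 4i: zero real part.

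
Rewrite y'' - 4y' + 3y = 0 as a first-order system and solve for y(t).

y(t) = c_1e^(t) + c_2e^(3t)

Let x_1 = y, x_2 = y'. Then x_1' = x_2 and x_2' = -3x_1 + 4x_2.
A = [[0,1],[-3,4]]; det(A-λI) = λ^2 - 4λ + 3.
Eigenvalues λ = 1, 3 with eigenvectors (1,1), (1,3).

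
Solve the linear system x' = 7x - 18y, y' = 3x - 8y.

x(t) = 2c_1e^(-2t) + 3c_2e^(t), y(t) = c_1e^(-2t) + c_2e^(t)

Coefficient matrix A = [[7, -18], [3, -8]].
Characteristic polynomial det(A - λI) = λ^2 + λ - 2 = 0.
Eigenvalues λ = -2, 1.
For λ=-2: (A-λI) row 1 is [9, -18], so an eigenvector is (2, 1).
For λ=1: (A-λI) row 1 is [6, -18], so an eigenvector is (3, 1).
General solution: c_1e^(-2t)(2,1) + c_2e^(t)(3,1).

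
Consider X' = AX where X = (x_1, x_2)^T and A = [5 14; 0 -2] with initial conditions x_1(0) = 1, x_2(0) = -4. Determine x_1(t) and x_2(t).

x_1(t) = -7e^(5t) + 8e^(-2t), x_2(t) = -4e^(-2t)

Coefficient matrix A = [[5, 14], [0, -2]].
Characteristic polynomial det(A - λI) = λ^2 - 3λ - 10 = 0.
Eigenvalues λ = 5, -2.
For λ=5: (A-λI) row 1 is [0, 14], so an eigenvector is (-1, 0).
For λ=-2: (A-λI) row 1 is [7, 14], so an eigenvector is (2, -1).
General solution: C_1e^(5t)(-1,0) + C_2e^(-2t)(2,-1).
Applying x_1(0)=1, x_2(0)=-4 gives C_1=7, C_2=4.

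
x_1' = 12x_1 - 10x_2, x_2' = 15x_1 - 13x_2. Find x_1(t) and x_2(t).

x_1(t) = 2C_1e^(-3t) - C_2e^(2t), x_2(t) = 3C_1e^(-3t) - C_2e^(2t)

Coefficient matrix A = [[12, -10], [15, -13]].
Characteristic polynomial det(A - λI) = λ^2 + λ - 6 = 0.
Eigenvalues λ = -3, 2.
For λ=-3: (A-λI) row 1 is [15, -10], so an eigenvector is (2, 3).
For λ=2: (A-λI) row 1 is [10, -10], so an eigenvector is (-1, -1).
General solution: C_1e^(-3t)(2,3) + C_2e^(2t)(-1,-1).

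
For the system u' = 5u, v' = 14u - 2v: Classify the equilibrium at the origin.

saddle

A = [[5,0],[14,-2]]; det(A-λI) = λ^2 - 3λ - 10.
λ = 5, -2: opposite signs.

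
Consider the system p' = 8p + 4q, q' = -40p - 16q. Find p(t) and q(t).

p(t) = C_1e^(-4t)cos(4t) + C_2e^(-4t)sin(4t), q(t) = -C_1e^(-4t)sin(4t) - 3C_1e^(-4t)cos(4t) - 3C_2e^(-4t)sin(4t) + C_2e^(-4t)cos(4t)

Coefficient matrix A = [[8, 4], [-40, -16]].
Characteristic polynomial det(A - λI) = λ^2 + 8λ + 32 = 0.
Eigenvalues λ = -4 ± 4i (complex conjugate pair).
For λ=-4+4i: an eigenvector is (1,-3) - i(0,-1) = (1, -3 + i).
A real fundamental pair from Re and Im of e^((-4+4i)t)v: X_1 = e^(-4t)(cos(4t)·(1,-3) + sin(4t)·(0,-1)), X_2 = e^(-4t)(sin(4t)·(1,-3) - cos(4t)·(0,-1)).
General solution: C_1X_1 + C_2X_2.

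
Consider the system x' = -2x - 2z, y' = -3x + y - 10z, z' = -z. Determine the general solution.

x(t) = K_1e^(-2t) - 2K_2e^(-t), y(t) = K_1e^(-2t) + 2K_2e^(-t) + K_3e^(t), z(t) = K_2e^(-t)

Coefficient matrix A = [[-2, 0, -2], [-3, 1, -10], [0, 0, -1]].
det(A - λI) = 0 gives eigenvalues λ = -2, -1, 1.
For λ=-2: eigenvector (1,1,0).
For λ=-1: eigenvector (-2,2,1).
For λ=1: eigenvector (0,1,0).
General solution: K_1e^(-2t)(1,1,0) + K_2e^(-t)(-2,2,1) + K_3e^(t)(0,1,0).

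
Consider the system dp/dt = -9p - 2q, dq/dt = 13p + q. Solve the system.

p(t) = c_1e^(-4t)sin(t) + c_1e^(-4t)cos(t) + c_2e^(-4t)sin(t) - c_2e^(-4t)cos(t), q(t) = -2c_1e^(-4t)sin(t) - 3c_1e^(-4t)cos(t) - 3c_2e^(-4t)sin(t) + 2c_2e^(-4t)cos(t)

Coefficient matrix A = [[-9, -2], [13, 1]].
Characteristic polynomial det(A - λI) = λ^2 + 8λ + 17 = 0.
Eigenvalues λ = -4 ± i (complex conjugate pair).
For λ=-4+i: an eigenvector is (1,-3) - i(1,-2) = (1 - i, -3 + 2i).
A real fundamental pair from Re and Im of e^((-4+i)t)v: X_1 = e^(-4t)(cos(t)·(1,-3) + sin(t)·(1,-2)), X_2 = e^(-4t)(sin(t)·(1,-3) - cos(t)·(1,-2)).
General solution: c_1X_1 + c_2X_2.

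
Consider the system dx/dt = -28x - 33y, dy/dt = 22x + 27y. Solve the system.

x(t) = -K_1e^(5t) - 3K_2e^(-6t), y(t) = K_1e^(5t) + 2K_2e^(-6t)

Coefficient matrix A = [[-28, -33], [22, 27]].
Characteristic polynomial det(A - λI) = λ^2 + λ - 30 = 0.
Eigenvalues λ = 5, -6.
For λ=5: (A-λI) row 1 is [-33, -33], so an eigenvector is (-1, 1).
For λ=-6: (A-λI) row 1 is [-22, -33], so an eigenvector is (-3, 2).
General solution: K_1e^(5t)(-1,1) + K_2e^(-6t)(-3,2).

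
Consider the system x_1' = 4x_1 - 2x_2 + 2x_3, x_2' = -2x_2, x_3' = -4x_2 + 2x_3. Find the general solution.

x_1(t) = C_1e^(4t) - C_2e^(2t), x_2(t) = C_3e^(-2t), x_3(t) = C_2e^(2t) + C_3e^(-2t)

Coefficient matrix A = [[4, -2, 2], [0, -2, 0], [0, -4, 2]].
det(A - λI) = 0 gives eigenvalues λ = 4, 2, -2.
For λ=4: eigenvector (1,0,0).
For λ=2: eigenvector (-1,0,1).
For λ=-2: eigenvector (0,1,1).
General solution: C_1e^(4t)(1,0,0) + C_2e^(2t)(-1,0,1) + C_3e^(-2t)(0,1,1).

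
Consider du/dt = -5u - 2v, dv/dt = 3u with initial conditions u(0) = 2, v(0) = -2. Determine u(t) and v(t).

u(t) = 2e^(-3t), v(t) = -2e^(-3t)

Coefficient matrix A = [[-5, -2], [3, 0]].
Characteristic polynomial det(A - λI) = λ^2 + 5λ + 6 = 0.
Eigenvalues λ = -3, -2.
For λ=-3: (A-λI) row 1 is [-2, -2], so an eigenvector is (1, -1).
For λ=-2: (A-λI) row 1 is [-3, -2], so an eigenvector is (-2, 3).
General solution: C_1e^(-3t)(1,-1) + C_2e^(-2t)(-2,3).
Applying u(0)=2, v(0)=-2 gives C_1=2, C_2=0.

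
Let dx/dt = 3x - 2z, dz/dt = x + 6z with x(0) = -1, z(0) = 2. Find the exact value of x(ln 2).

A = [[3,-2],[1,6]]; eigenvalues λ = 4, 5.
Eigenvectors: (-2,1) for λ=4, (-1,1) for λ=5.
From the initial condition, c_1 = -1, c_2 = 3.
x(ln 2) = (-1)(2^4)(-2) + (3)(2^5)(-1) = -64.

-64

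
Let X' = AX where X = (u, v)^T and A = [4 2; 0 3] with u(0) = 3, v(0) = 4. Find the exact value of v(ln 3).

108

A = [[4,2],[0,3]]; eigenvalues λ = 4, 3.
Eigenvectors: (1,0) for λ=4, (-2,1) for λ=3.
From the initial condition, c_1 = 11, c_2 = 4.
v(ln 3) = (11)(3^4)(0) + (4)(3^3)(1) = 108.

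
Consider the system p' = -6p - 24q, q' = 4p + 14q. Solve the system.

p(t) = -2C_1e^(6t) + 3C_2e^(2t), q(t) = C_1e^(6t) - C_2e^(2t)

Coefficient matrix A = [[-6, -24], [4, 14]].
Characteristic polynomial det(A - λI) = λ^2 - 8λ + 12 = 0.
Eigenvalues λ = 6, 2.
For λ=6: (A-λI) row 1 is [-12, -24], so an eigenvector is (-2, 1).
For λ=2: (A-λI) row 1 is [-8, -24], so an eigenvector is (3, -1).
General solution: C_1e^(6t)(-2,1) + C_2e^(2t)(3,-1).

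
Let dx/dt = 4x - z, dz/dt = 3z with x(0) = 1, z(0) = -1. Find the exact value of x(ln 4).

A = [[4,-1],[0,3]]; eigenvalues λ = 4, 3.
Eigenvectors: (1,0) for λ=4, (-1,-1) for λ=3.
From the initial condition, c_1 = 2, c_2 = 1.
x(ln 4) = (2)(4^4)(1) + (1)(4^3)(-1) = 448.

448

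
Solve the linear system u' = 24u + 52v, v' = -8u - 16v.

u(t) = -2C_1e^(4t)sin(4t) - 3C_1e^(4t)cos(4t) - 3C_2e^(4t)sin(4t) + 2C_2e^(4t)cos(4t), v(t) = C_1e^(4t)sin(4t) + C_1e^(4t)cos(4t) + C_2e^(4t)sin(4t) - C_2e^(4t)cos(4t)

Coefficient matrix A = [[24, 52], [-8, -16]].
Characteristic polynomial det(A - λI) = λ^2 - 8λ + 32 = 0.
Eigenvalues λ = 4 ± 4i (complex conjugate pair).
For λ=4+4i: an eigenvector is (-3,1) - i(-2,1) = (-3 + 2i, 1 - i).
A real fundamental pair from Re and Im of e^((4+4i)t)v: X_1 = e^(4t)(cos(4t)·(-3,1) + sin(4t)·(-2,1)), X_2 = e^(4t)(sin(4t)·(-3,1) - cos(4t)·(-2,1)).
General solution: C_1X_1 + C_2X_2.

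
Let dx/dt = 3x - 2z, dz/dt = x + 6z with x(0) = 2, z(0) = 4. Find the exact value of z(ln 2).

224

A = [[3,-2],[1,6]]; eigenvalues λ = 5, 4.
Eigenvectors: (-1,1) for λ=5, (-2,1) for λ=4.
From the initial condition, c_1 = 10, c_2 = -6.
z(ln 2) = (10)(2^5)(1) + (-6)(2^4)(1) = 224.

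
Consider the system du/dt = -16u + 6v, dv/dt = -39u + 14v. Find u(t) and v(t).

Coefficient matrix A = [[-16, 6], [-39, 14]].
Characteristic polynomial det(A - λI) = λ^2 + 2λ + 10 = 0.
Eigenvalues λ = -1 ± 3i (complex conjugate pair).
For λ=-1+3i: an eigenvector is (-1,-2) - i(1,3) = (-1 - i, -2 - 3i).
A real fundamental pair from Re and Im of e^((-1+3i)t)v: X_1 = e^(-t)(cos(3t)·(-1,-2) + sin(3t)·(1,3)), X_2 = e^(-t)(sin(3t)·(-1,-2) - cos(3t)·(1,3)).
General solution: K_1X_1 + K_2X_2.

u(t) = K_1e^(-t)sin(3t) - K_1e^(-t)cos(3t) - K_2e^(-t)sin(3t) - K_2e^(-t)cos(3t), v(t) = 3K_1e^(-t)sin(3t) - 2K_1e^(-t)cos(3t) - 2K_2e^(-t)sin(3t) - 3K_2e^(-t)cos(3t)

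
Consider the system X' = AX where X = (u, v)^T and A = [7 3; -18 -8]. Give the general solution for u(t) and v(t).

u(t) = K_1e^(-2t) + K_2e^(t), v(t) = -3K_1e^(-2t) - 2K_2e^(t)

Coefficient matrix A = [[7, 3], [-18, -8]].
Characteristic polynomial det(A - λI) = λ^2 + λ - 2 = 0.
Eigenvalues λ = -2, 1.
For λ=-2: (A-λI) row 1 is [9, 3], so an eigenvector is (1, -3).
For λ=1: (A-λI) row 1 is [6, 3], so an eigenvector is (1, -2).
General solution: K_1e^(-2t)(1,-3) + K_2e^(t)(1,-2).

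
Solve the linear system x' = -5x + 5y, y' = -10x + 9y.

Coefficient matrix A = [[-5, 5], [-10, 9]].
Characteristic polynomial det(A - λI) = λ^2 - 4λ + 5 = 0.
Eigenvalues λ = 2 ± i (complex conjugate pair).
For λ=2+i: an eigenvector is (-2,-3) - i(-1,-1) = (-2 + i, -3 + i).
A real fundamental pair from Re and Im of e^((2+i)t)v: X_1 = e^(2t)(cos(t)·(-2,-3) + sin(t)·(-1,-1)), X_2 = e^(2t)(sin(t)·(-2,-3) - cos(t)·(-1,-1)).
General solution: C_1X_1 + C_2X_2.

x(t) = -C_1e^(2t)sin(t) - 2C_1e^(2t)cos(t) - 2C_2e^(2t)sin(t) + C_2e^(2t)cos(t), y(t) = -C_1e^(2t)sin(t) - 3C_1e^(2t)cos(t) - 3C_2e^(2t)sin(t) + C_2e^(2t)cos(t)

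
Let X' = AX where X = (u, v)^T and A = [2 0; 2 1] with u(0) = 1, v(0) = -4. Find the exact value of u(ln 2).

4

A = [[2,0],[2,1]]; eigenvalues λ = 2, 1.
Eigenvectors: (1,2) for λ=2, (0,1) for λ=1.
From the initial condition, c_1 = 1, c_2 = -6.
u(ln 2) = (1)(2^2)(1) + (-6)(2^1)(0) = 4.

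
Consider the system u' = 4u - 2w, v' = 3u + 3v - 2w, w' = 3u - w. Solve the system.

u(t) = K_1e^(2t) + 2K_3e^(t), v(t) = -K_1e^(2t) + K_2e^(3t), w(t) = K_1e^(2t) + 3K_3e^(t)

Coefficient matrix A = [[4, 0, -2], [3, 3, -2], [3, 0, -1]].
det(A - λI) = 0 gives eigenvalues λ = 2, 3, 1.
For λ=2: eigenvector (1,-1,1).
For λ=3: eigenvector (0,1,0).
For λ=1: eigenvector (2,0,3).
General solution: K_1e^(2t)(1,-1,1) + K_2e^(3t)(0,1,0) + K_3e^(t)(2,0,3).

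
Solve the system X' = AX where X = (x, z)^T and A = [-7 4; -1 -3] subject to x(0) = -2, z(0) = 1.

Coefficient matrix A = [[-7, 4], [-1, -3]].
Characteristic polynomial det(A - λI) = λ^2 + 10λ + 25 = 0.
Single eigenvalue λ = -5 with algebraic multiplicity 2.
Eigenvector v = (2,1); generalized eigenvector w with (A-λI)w=v is (-1,0).
General solution: e^(-5t)[c_1·v + c_2·(t·v + w)].
Applying x(0)=-2, z(0)=1 gives c_1=1, c_2=4.

x(t) = 8te^(-5t) - 2e^(-5t), z(t) = 4te^(-5t) + e^(-5t)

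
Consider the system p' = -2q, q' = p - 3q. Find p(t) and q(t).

Coefficient matrix A = [[0, -2], [1, -3]].
Characteristic polynomial det(A - λI) = λ^2 + 3λ + 2 = 0.
Eigenvalues λ = -2, -1.
For λ=-2: (A-λI) row 1 is [2, -2], so an eigenvector is (-1, -1).
For λ=-1: (A-λI) row 1 is [1, -2], so an eigenvector is (-2, -1).
General solution: K_1e^(-2t)(-1,-1) + K_2e^(-t)(-2,-1).

p(t) = -K_1e^(-2t) - 2K_2e^(-t), q(t) = -K_1e^(-2t) - K_2e^(-t)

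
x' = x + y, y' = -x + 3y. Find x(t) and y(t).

x(t) = -C_1e^(2t) - C_2te^(2t) + C_2e^(2t), y(t) = -C_1e^(2t) - C_2te^(2t)

Coefficient matrix A = [[1, 1], [-1, 3]].
Characteristic polynomial det(A - λI) = λ^2 - 4λ + 4 = 0.
Single eigenvalue λ = 2 with algebraic multiplicity 2.
Eigenvector v = (-1,-1); generalized eigenvector w with (A-λI)w=v is (1,0).
General solution: e^(2t)[C_1·v + C_2·(t·v + w)].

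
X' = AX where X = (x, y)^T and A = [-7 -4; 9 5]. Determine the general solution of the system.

Coefficient matrix A = [[-7, -4], [9, 5]].
Characteristic polynomial det(A - λI) = λ^2 + 2λ + 1 = 0.
Single eigenvalue λ = -1 with algebraic multiplicity 2.
Eigenvector v = (2,-3); generalized eigenvector w with (A-λI)w=v is (1,-2).
General solution: e^(-t)[c_1·v + c_2·(t·v + w)].

x(t) = 2c_1e^(-t) + 2c_2te^(-t) + c_2e^(-t), y(t) = -3c_1e^(-t) - 3c_2te^(-t) - 2c_2e^(-t)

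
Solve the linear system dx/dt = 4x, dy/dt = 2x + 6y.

x(t) = -c_2e^(4t), y(t) = c_1e^(6t) + c_2e^(4t)

Coefficient matrix A = [[4, 0], [2, 6]].
Characteristic polynomial det(A - λI) = λ^2 - 10λ + 24 = 0.
Eigenvalues λ = 6, 4.
For λ=6: (A-λI) row 1 is [-2, 0], so an eigenvector is (0, 1).
For λ=4: (A-λI) row 2 is [2, 2], so an eigenvector is (-1, 1).
General solution: c_1e^(6t)(0,1) + c_2e^(4t)(-1,1).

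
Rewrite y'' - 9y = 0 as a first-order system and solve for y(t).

Let x_1 = y, x_2 = y'. Then x_1' = x_2 and x_2' = 9x_1.
A = [[0,1],[9,0]]; det(A-λI) = λ^2 - 9.
Eigenvalues λ = 3, -3 with eigenvectors (1,3), (1,-3).

y(t) = C_1e^(3t) + C_2e^(-3t)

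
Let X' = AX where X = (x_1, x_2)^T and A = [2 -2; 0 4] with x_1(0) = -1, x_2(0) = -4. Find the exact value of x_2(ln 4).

-1024

A = [[2,-2],[0,4]]; eigenvalues λ = 2, 4.
Eigenvectors: (1,0) for λ=2, (1,-1) for λ=4.
From the initial condition, c_1 = -5, c_2 = 4.
x_2(ln 4) = (-5)(4^2)(0) + (4)(4^4)(-1) = -1024.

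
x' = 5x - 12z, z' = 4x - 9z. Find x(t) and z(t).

Coefficient matrix A = [[5, -12], [4, -9]].
Characteristic polynomial det(A - λI) = λ^2 + 4λ + 3 = 0.
Eigenvalues λ = -1, -3.
For λ=-1: (A-λI) row 1 is [6, -12], so an eigenvector is (2, 1).
For λ=-3: (A-λI) row 1 is [8, -12], so an eigenvector is (-3, -2).
General solution: K_1e^(-t)(2,1) + K_2e^(-3t)(-3,-2).

x(t) = 2K_1e^(-t) - 3K_2e^(-3t), z(t) = K_1e^(-t) - 2K_2e^(-3t)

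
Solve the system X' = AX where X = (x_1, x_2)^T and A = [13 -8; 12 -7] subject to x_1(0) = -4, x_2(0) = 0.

x_1(t) = -12e^(5t) + 8e^(t), x_2(t) = -12e^(5t) + 12e^(t)

Coefficient matrix A = [[13, -8], [12, -7]].
Characteristic polynomial det(A - λI) = λ^2 - 6λ + 5 = 0.
Eigenvalues λ = 1, 5.
For λ=1: (A-λI) row 1 is [12, -8], so an eigenvector is (2, 3).
For λ=5: (A-λI) row 1 is [8, -8], so an eigenvector is (-1, -1).
General solution: c_1e^(t)(2,3) + c_2e^(5t)(-1,-1).
Applying x_1(0)=-4, x_2(0)=0 gives c_1=4, c_2=12.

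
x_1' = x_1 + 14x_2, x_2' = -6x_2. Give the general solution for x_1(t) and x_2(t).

Coefficient matrix A = [[1, 14], [0, -6]].
Characteristic polynomial det(A - λI) = λ^2 + 5λ - 6 = 0.
Eigenvalues λ = 1, -6.
For λ=1: (A-λI) row 1 is [0, 14], so an eigenvector is (1, 0).
For λ=-6: (A-λI) row 1 is [7, 14], so an eigenvector is (2, -1).
General solution: c_1e^(t)(1,0) + c_2e^(-6t)(2,-1).

x_1(t) = c_1e^(t) + 2c_2e^(-6t), x_2(t) = -c_2e^(-6t)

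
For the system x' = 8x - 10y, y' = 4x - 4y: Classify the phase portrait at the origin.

A = [[8,-10],[4,-4]]; det(A-λI) = λ^2 - 4λ + 8.
λ = 2 ± 2i: positive real part.

unstable spiral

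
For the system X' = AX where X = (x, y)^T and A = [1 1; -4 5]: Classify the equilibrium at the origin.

A = [[1,1],[-4,5]]; det(A-λI) = λ^2 - 6λ + 9.
repeated λ = 3 with a single eigenvector.

unstable improper node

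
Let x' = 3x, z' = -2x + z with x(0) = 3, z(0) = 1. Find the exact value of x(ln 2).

24

A = [[3,0],[-2,1]]; eigenvalues λ = 3, 1.
Eigenvectors: (-1,1) for λ=3, (0,1) for λ=1.
From the initial condition, c_1 = -3, c_2 = 4.
x(ln 2) = (-3)(2^3)(-1) + (4)(2^1)(0) = 24.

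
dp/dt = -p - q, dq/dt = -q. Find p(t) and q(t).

Coefficient matrix A = [[-1, -1], [0, -1]].
Characteristic polynomial det(A - λI) = λ^2 + 2λ + 1 = 0.
Single eigenvalue λ = -1 with algebraic multiplicity 2.
Eigenvector v = (1,0); generalized eigenvector w with (A-λI)w=v is (-3,-1).
General solution: e^(-t)[c_1·v + c_2·(t·v + w)].

p(t) = c_1e^(-t) + c_2te^(-t) - 3c_2e^(-t), q(t) = -c_2e^(-t)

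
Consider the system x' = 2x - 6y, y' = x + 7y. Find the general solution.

x(t) = -2C_1e^(5t) - 3C_2e^(4t), y(t) = C_1e^(5t) + C_2e^(4t)

Coefficient matrix A = [[2, -6], [1, 7]].
Characteristic polynomial det(A - λI) = λ^2 - 9λ + 20 = 0.
Eigenvalues λ = 5, 4.
For λ=5: (A-λI) row 1 is [-3, -6], so an eigenvector is (-2, 1).
For λ=4: (A-λI) row 1 is [-2, -6], so an eigenvector is (-3, 1).
General solution: C_1e^(5t)(-2,1) + C_2e^(4t)(-3,1).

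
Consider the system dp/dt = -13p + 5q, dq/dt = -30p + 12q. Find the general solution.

p(t) = -K_1e^(2t) - K_2e^(-3t), q(t) = -3K_1e^(2t) - 2K_2e^(-3t)

Coefficient matrix A = [[-13, 5], [-30, 12]].
Characteristic polynomial det(A - λI) = λ^2 + λ - 6 = 0.
Eigenvalues λ = 2, -3.
For λ=2: (A-λI) row 1 is [-15, 5], so an eigenvector is (-1, -3).
For λ=-3: (A-λI) row 1 is [-10, 5], so an eigenvector is (-1, -2).
General solution: K_1e^(2t)(-1,-3) + K_2e^(-3t)(-1,-2).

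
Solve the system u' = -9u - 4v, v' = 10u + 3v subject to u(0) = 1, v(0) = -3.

u(t) = 3e^(-3t)sin(2t) + e^(-3t)cos(2t), v(t) = -4e^(-3t)sin(2t) - 3e^(-3t)cos(2t)

Coefficient matrix A = [[-9, -4], [10, 3]].
Characteristic polynomial det(A - λI) = λ^2 + 6λ + 13 = 0.
Eigenvalues λ = -3 ± 2i (complex conjugate pair).
For λ=-3+2i: an eigenvector is (-1,1) - i(1,-2) = (-1 - i, 1 + 2i).
A real fundamental pair from Re and Im of e^((-3+2i)t)v: X_1 = e^(-3t)(cos(2t)·(-1,1) + sin(2t)·(1,-2)), X_2 = e^(-3t)(sin(2t)·(-1,1) - cos(2t)·(1,-2)).
General solution: K_1X_1 + K_2X_2.
Applying u(0)=1, v(0)=-3 gives K_1=1, K_2=-2.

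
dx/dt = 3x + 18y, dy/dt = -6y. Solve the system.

Coefficient matrix A = [[3, 18], [0, -6]].
Characteristic polynomial det(A - λI) = λ^2 + 3λ - 18 = 0.
Eigenvalues λ = 3, -6.
For λ=3: (A-λI) row 1 is [0, 18], so an eigenvector is (1, 0).
For λ=-6: (A-λI) row 1 is [9, 18], so an eigenvector is (-2, 1).
General solution: C_1e^(3t)(1,0) + C_2e^(-6t)(-2,1).

x(t) = C_1e^(3t) - 2C_2e^(-6t), y(t) = C_2e^(-6t)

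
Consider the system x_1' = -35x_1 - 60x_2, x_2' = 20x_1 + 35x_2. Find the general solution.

x_1(t) = -2c_1e^(-5t) - 3c_2e^(5t), x_2(t) = c_1e^(-5t) + 2c_2e^(5t)

Coefficient matrix A = [[-35, -60], [20, 35]].
Characteristic polynomial det(A - λI) = λ^2 - 25 = 0.
Eigenvalues λ = -5, 5.
For λ=-5: (A-λI) row 1 is [-30, -60], so an eigenvector is (-2, 1).
For λ=5: (A-λI) row 1 is [-40, -60], so an eigenvector is (-3, 2).
General solution: c_1e^(-5t)(-2,1) + c_2e^(5t)(-3,2).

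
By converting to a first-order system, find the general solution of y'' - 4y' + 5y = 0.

Let x_1 = y, x_2 = y'. Then x_1' = x_2 and x_2' = -5x_1 + 4x_2.
A = [[0,1],[-5,4]]; det(A-λI) = λ^2 - 4λ + 5.
Eigenvalues λ = 2 ± i.

y(t) = c_1e^(2t)cos(t) + c_2e^(2t)sin(t)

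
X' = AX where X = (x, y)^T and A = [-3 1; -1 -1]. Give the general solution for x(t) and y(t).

x(t) = C_1e^(-2t) + C_2te^(-2t) + 2C_2e^(-2t), y(t) = C_1e^(-2t) + C_2te^(-2t) + 3C_2e^(-2t)

Coefficient matrix A = [[-3, 1], [-1, -1]].
Characteristic polynomial det(A - λI) = λ^2 + 4λ + 4 = 0.
Single eigenvalue λ = -2 with algebraic multiplicity 2.
Eigenvector v = (1,1); generalized eigenvector w with (A-λI)w=v is (2,3).
General solution: e^(-2t)[C_1·v + C_2·(t·v + w)].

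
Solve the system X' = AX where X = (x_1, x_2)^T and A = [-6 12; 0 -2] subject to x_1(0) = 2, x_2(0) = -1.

Coefficient matrix A = [[-6, 12], [0, -2]].
Characteristic polynomial det(A - λI) = λ^2 + 8λ + 12 = 0.
Eigenvalues λ = -6, -2.
For λ=-6: (A-λI) row 1 is [0, 12], so an eigenvector is (-1, 0).
For λ=-2: (A-λI) row 1 is [-4, 12], so an eigenvector is (-3, -1).
General solution: K_1e^(-6t)(-1,0) + K_2e^(-2t)(-3,-1).
Applying x_1(0)=2, x_2(0)=-1 gives K_1=-5, K_2=1.

x_1(t) = -3e^(-2t) + 5e^(-6t), x_2(t) = -e^(-2t)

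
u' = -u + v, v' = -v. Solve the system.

Coefficient matrix A = [[-1, 1], [0, -1]].
Characteristic polynomial det(A - λI) = λ^2 + 2λ + 1 = 0.
Single eigenvalue λ = -1 with algebraic multiplicity 2.
Eigenvector v = (1,0); generalized eigenvector w with (A-λI)w=v is (3,1).
General solution: e^(-t)[C_1·v + C_2·(t·v + w)].

u(t) = C_1e^(-t) + C_2te^(-t) + 3C_2e^(-t), v(t) = C_2e^(-t)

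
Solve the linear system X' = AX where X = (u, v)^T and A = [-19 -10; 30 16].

u(t) = c_1e^(t) + 2c_2e^(-4t), v(t) = -2c_1e^(t) - 3c_2e^(-4t)

Coefficient matrix A = [[-19, -10], [30, 16]].
Characteristic polynomial det(A - λI) = λ^2 + 3λ - 4 = 0.
Eigenvalues λ = 1, -4.
For λ=1: (A-λI) row 1 is [-20, -10], so an eigenvector is (1, -2).
For λ=-4: (A-λI) row 1 is [-15, -10], so an eigenvector is (2, -3).
General solution: c_1e^(t)(1,-2) + c_2e^(-4t)(2,-3).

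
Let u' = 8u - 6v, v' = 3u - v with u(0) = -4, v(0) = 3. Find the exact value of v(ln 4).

A = [[8,-6],[3,-1]]; eigenvalues λ = 5, 2.
Eigenvectors: (2,1) for λ=5, (1,1) for λ=2.
From the initial condition, c_1 = -7, c_2 = 10.
v(ln 4) = (-7)(4^5)(1) + (10)(4^2)(1) = -7008.

-7008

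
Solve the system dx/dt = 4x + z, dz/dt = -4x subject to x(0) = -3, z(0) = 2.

x(t) = -4te^(2t) - 3e^(2t), z(t) = 8te^(2t) + 2e^(2t)

Coefficient matrix A = [[4, 1], [-4, 0]].
Characteristic polynomial det(A - λI) = λ^2 - 4λ + 4 = 0.
Single eigenvalue λ = 2 with algebraic multiplicity 2.
Eigenvector v = (1,-2); generalized eigenvector w with (A-λI)w=v is (-1,3).
General solution: e^(2t)[K_1·v + K_2·(t·v + w)].
Applying x(0)=-3, z(0)=2 gives K_1=-7, K_2=-4.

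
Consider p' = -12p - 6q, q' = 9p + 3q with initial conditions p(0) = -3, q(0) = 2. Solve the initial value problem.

p(t) = 2e^(-3t) - 5e^(-6t), q(t) = -3e^(-3t) + 5e^(-6t)

Coefficient matrix A = [[-12, -6], [9, 3]].
Characteristic polynomial det(A - λI) = λ^2 + 9λ + 18 = 0.
Eigenvalues λ = -6, -3.
For λ=-6: (A-λI) row 1 is [-6, -6], so an eigenvector is (-1, 1).
For λ=-3: (A-λI) row 1 is [-9, -6], so an eigenvector is (-2, 3).
General solution: c_1e^(-6t)(-1,1) + c_2e^(-3t)(-2,3).
Applying p(0)=-3, q(0)=2 gives c_1=5, c_2=-1.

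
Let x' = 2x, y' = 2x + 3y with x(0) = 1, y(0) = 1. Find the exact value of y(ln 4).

160

A = [[2,0],[2,3]]; eigenvalues λ = 2, 3.
Eigenvectors: (-1,2) for λ=2, (0,1) for λ=3.
From the initial condition, c_1 = -1, c_2 = 3.
y(ln 4) = (-1)(4^2)(2) + (3)(4^3)(1) = 160.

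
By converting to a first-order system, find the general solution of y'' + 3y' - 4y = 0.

Let x_1 = y, x_2 = y'. Then x_1' = x_2 and x_2' = 4x_1 - 3x_2.
A = [[0,1],[4,-3]]; det(A-λI) = λ^2 + 3λ - 4.
Eigenvalues λ = -4, 1 with eigenvectors (1,-4), (1,1).

y(t) = c_1e^(-4t) + c_2e^(t)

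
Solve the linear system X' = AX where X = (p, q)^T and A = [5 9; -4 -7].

p(t) = 3C_1e^(-t) + 3C_2te^(-t) - C_2e^(-t), q(t) = -2C_1e^(-t) - 2C_2te^(-t) + C_2e^(-t)

Coefficient matrix A = [[5, 9], [-4, -7]].
Characteristic polynomial det(A - λI) = λ^2 + 2λ + 1 = 0.
Single eigenvalue λ = -1 with algebraic multiplicity 2.
Eigenvector v = (3,-2); generalized eigenvector w with (A-λI)w=v is (-1,1).
General solution: e^(-t)[C_1·v + C_2·(t·v + w)].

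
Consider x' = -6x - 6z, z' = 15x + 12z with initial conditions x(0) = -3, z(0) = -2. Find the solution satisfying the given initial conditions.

Coefficient matrix A = [[-6, -6], [15, 12]].
Characteristic polynomial det(A - λI) = λ^2 - 6λ + 18 = 0.
Eigenvalues λ = 3 ± 3i (complex conjugate pair).
For λ=3+3i: an eigenvector is (-1,2) - i(-1,1) = (-1 + i, 2 - i).
A real fundamental pair from Re and Im of e^((3+3i)t)v: X_1 = e^(3t)(cos(3t)·(-1,2) + sin(3t)·(-1,1)), X_2 = e^(3t)(sin(3t)·(-1,2) - cos(3t)·(-1,1)).
General solution: K_1X_1 + K_2X_2.
Applying x(0)=-3, z(0)=-2 gives K_1=-5, K_2=-8.

x(t) = 13e^(3t)sin(3t) - 3e^(3t)cos(3t), z(t) = -21e^(3t)sin(3t) - 2e^(3t)cos(3t)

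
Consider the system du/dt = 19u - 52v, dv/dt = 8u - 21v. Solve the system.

Coefficient matrix A = [[19, -52], [8, -21]].
Characteristic polynomial det(A - λI) = λ^2 + 2λ + 17 = 0.
Eigenvalues λ = -1 ± 4i (complex conjugate pair).
For λ=-1+4i: an eigenvector is (-2,-1) - i(3,1) = (-2 - 3i, -1 - i).
A real fundamental pair from Re and Im of e^((-1+4i)t)v: X_1 = e^(-t)(cos(4t)·(-2,-1) + sin(4t)·(3,1)), X_2 = e^(-t)(sin(4t)·(-2,-1) - cos(4t)·(3,1)).
General solution: C_1X_1 + C_2X_2.

u(t) = 3C_1e^(-t)sin(4t) - 2C_1e^(-t)cos(4t) - 2C_2e^(-t)sin(4t) - 3C_2e^(-t)cos(4t), v(t) = C_1e^(-t)sin(4t) - C_1e^(-t)cos(4t) - C_2e^(-t)sin(4t) - C_2e^(-t)cos(4t)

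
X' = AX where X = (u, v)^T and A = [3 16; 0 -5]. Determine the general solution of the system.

u(t) = -K_1e^(3t) - 2K_2e^(-5t), v(t) = K_2e^(-5t)

Coefficient matrix A = [[3, 16], [0, -5]].
Characteristic polynomial det(A - λI) = λ^2 + 2λ - 15 = 0.
Eigenvalues λ = 3, -5.
For λ=3: (A-λI) row 1 is [0, 16], so an eigenvector is (-1, 0).
For λ=-5: (A-λI) row 1 is [8, 16], so an eigenvector is (-2, 1).
General solution: K_1e^(3t)(-1,0) + K_2e^(-5t)(-2,1).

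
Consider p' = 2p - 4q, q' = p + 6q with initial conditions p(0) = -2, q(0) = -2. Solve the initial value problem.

p(t) = 12te^(4t) - 2e^(4t), q(t) = -6te^(4t) - 2e^(4t)

Coefficient matrix A = [[2, -4], [1, 6]].
Characteristic polynomial det(A - λI) = λ^2 - 8λ + 16 = 0.
Single eigenvalue λ = 4 with algebraic multiplicity 2.
Eigenvector v = (-2,1); generalized eigenvector w with (A-λI)w=v is (-3,2).
General solution: e^(4t)[c_1·v + c_2·(t·v + w)].
Applying p(0)=-2, q(0)=-2 gives c_1=10, c_2=-6.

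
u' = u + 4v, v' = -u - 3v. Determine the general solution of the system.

u(t) = 2K_1e^(-t) + 2K_2te^(-t) - 3K_2e^(-t), v(t) = -K_1e^(-t) - K_2te^(-t) + 2K_2e^(-t)

Coefficient matrix A = [[1, 4], [-1, -3]].
Characteristic polynomial det(A - λI) = λ^2 + 2λ + 1 = 0.
Single eigenvalue λ = -1 with algebraic multiplicity 2.
Eigenvector v = (2,-1); generalized eigenvector w with (A-λI)w=v is (-3,2).
General solution: e^(-t)[K_1·v + K_2·(t·v + w)].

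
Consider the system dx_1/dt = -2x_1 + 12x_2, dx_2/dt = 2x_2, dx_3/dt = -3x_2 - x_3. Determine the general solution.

Coefficient matrix A = [[-2, 12, 0], [0, 2, 0], [0, -3, -1]].
det(A - λI) = 0 gives eigenvalues λ = 2, -2, -1.
For λ=2: eigenvector (3,1,-1).
For λ=-2: eigenvector (1,0,0).
For λ=-1: eigenvector (0,0,1).
General solution: C_1e^(2t)(3,1,-1) + C_2e^(-2t)(1,0,0) + C_3e^(-t)(0,0,1).

x_1(t) = 3C_1e^(2t) + C_2e^(-2t), x_2(t) = C_1e^(2t), x_3(t) = -C_1e^(2t) + C_3e^(-t)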